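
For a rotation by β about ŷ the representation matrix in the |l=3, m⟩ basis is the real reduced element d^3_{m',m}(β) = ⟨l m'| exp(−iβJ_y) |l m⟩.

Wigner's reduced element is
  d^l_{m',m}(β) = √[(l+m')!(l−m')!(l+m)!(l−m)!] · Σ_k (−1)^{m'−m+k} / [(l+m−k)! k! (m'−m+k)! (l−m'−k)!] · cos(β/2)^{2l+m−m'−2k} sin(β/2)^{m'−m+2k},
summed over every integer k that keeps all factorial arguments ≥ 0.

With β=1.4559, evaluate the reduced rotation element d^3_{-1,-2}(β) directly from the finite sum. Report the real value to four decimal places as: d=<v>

d^3_{-1,-2}(β=1.4559) via Wigner's sum:
Half-angle: c=0.746540, s=0.665341. N=√(2·24·1·120)=75.894664
Admissible k: 0..1 (factorial args all ≥0)
  k=0: (−1)^1·75.8947/(24)·0.7465^5·0.6653^1 = -0.487876
  k=1: (−1)^2·75.8947/(12)·0.7465^3·0.6653^3 = +0.775035
d^3_{-1,-2}(1.4559) = -0.487876 +0.775035 = +0.287159

d=0.2872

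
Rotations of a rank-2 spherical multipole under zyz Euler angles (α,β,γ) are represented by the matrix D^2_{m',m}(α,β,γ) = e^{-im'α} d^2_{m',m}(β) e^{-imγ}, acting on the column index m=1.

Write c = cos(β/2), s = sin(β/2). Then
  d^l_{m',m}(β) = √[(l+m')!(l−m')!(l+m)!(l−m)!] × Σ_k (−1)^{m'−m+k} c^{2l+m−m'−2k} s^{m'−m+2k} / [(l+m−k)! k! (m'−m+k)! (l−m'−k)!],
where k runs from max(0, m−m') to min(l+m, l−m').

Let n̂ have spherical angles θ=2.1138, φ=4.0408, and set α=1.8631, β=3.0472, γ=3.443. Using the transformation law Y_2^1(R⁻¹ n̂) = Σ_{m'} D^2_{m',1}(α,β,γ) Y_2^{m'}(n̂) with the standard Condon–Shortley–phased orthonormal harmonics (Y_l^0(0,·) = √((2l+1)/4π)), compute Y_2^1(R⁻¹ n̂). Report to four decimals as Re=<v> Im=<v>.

Re=0.2603 Im=0.1856

Need the full column D^2_{m',1} for m'=−2..2 at α=1.8631, β=3.0472, γ=3.443.
cos(β/2)=0.047179, sin(β/2)=0.998886
d^2_{-2,1}: single k=3 term ⇒ +0.094043;  D = +0.090297+0.026278i
d^2_{-1,1}: k∈[2..3] ⇒ +0.006663 -0.995553 = -0.988891;  D = +0.009002+0.988850i
d^2_{0,1}: k∈[1..2] ⇒ +0.000257 -0.115178 = -0.114921;  D = +0.109741-0.034116i
d^2_{1,1}: k∈[0..1] ⇒ +0.000005 -0.006663 = -0.006658;  D = -0.003725-0.005518i
d^2_{2,1}: single k=0 term ⇒ -0.000210;  D = -0.000133+0.000162i
Y_2^{m'}(θ=2.1138,φ=4.0408) and Σ D·Y over m':
  (+0.0903+0.0263i)·(-0.0639-0.2758i)  (+0.0090+0.9888i)·(+0.2127-0.2675i)  (+0.1097-0.0341i)·(-0.0628+0.0000i)  (-0.0037-0.0055i)·(-0.2127-0.2675i)  (-0.0001+0.0002i)·(-0.0639+0.2758i)
Y_2^1(R⁻¹ n̂) = +0.260346+0.185555i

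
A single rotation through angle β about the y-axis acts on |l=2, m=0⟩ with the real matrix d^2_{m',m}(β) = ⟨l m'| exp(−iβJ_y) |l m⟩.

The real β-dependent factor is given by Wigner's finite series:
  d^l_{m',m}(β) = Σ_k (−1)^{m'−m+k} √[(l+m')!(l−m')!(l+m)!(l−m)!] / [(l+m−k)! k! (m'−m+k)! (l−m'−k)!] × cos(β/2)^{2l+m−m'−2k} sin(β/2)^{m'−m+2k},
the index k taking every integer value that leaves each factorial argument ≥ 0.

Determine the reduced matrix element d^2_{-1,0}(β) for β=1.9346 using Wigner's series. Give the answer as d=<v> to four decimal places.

d^2_{-1,0}(β=1.9346) via Wigner's sum:
c=cos(1.9346/2)=0.567525, s=sin(1.9346/2)=0.823356; N=√[1·6·2·2]=4.898979
Admissible k: 1..2 (factorial args all ≥0)
  k=1: (−1)^0·4.8990/(2)·0.5675^3·0.8234^1 = +0.368653
  k=2: (−1)^1·4.8990/(2)·0.5675^1·0.8234^3 = -0.775933
d^2_{-1,0}(1.9346) = +0.368653 -0.775933 = -0.407280

d=-0.4073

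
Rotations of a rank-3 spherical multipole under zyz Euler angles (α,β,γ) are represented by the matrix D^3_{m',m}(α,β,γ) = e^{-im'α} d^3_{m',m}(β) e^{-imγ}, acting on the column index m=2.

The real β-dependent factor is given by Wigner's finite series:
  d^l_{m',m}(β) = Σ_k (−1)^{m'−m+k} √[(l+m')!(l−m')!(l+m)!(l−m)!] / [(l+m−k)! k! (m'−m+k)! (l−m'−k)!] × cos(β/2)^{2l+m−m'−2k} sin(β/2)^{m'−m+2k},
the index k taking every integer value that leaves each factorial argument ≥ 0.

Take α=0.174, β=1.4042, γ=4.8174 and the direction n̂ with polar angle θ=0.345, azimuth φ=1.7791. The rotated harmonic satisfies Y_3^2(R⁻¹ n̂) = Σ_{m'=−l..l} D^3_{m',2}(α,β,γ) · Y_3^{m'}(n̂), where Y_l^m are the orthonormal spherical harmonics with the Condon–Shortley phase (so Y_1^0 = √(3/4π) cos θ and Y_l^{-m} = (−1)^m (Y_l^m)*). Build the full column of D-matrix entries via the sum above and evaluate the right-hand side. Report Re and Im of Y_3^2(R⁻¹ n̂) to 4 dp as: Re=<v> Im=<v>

Re=-0.0891 Im=0.1140

Need the full column D^3_{m',2} for m'=−3..3 at α=0.174, β=1.4042, γ=4.8174.
cos(β/2)=0.763488, sin(β/2)=0.645822
d^3_{-3,2}: single k=5 term ⇒ +0.210108;  D = -0.199966-0.064491i
d^3_{-2,2}: k∈[4..5] ⇒ +0.507022 -0.072557 = +0.434465;  D = -0.430336-0.059757i
d^3_{-1,2}: k∈[3..4] ⇒ +0.758185 -0.271249 = +0.486937;  D = -0.486621+0.017537i
d^3_{0,2}: k∈[2..3] ⇒ +0.776238 -0.555414 = +0.220824;  D = -0.215971+0.046038i
d^3_{1,2}: k∈[1..2] ⇒ +0.529814 -0.758185 = -0.228372;  D = +0.211738-0.085560i
d^3_{2,2}: k∈[0..1] ⇒ +0.198067 -0.708605 = -0.510538;  D = +0.433092-0.270335i
d^3_{3,2}: single k=0 term ⇒ -0.410392;  D = +0.305260-0.274296i
Y_3^{m'}(θ=0.345,φ=1.7791) and Σ D·Y over m':
  (-0.2000-0.0645i)·(+0.0094+0.0131i)  (-0.4303-0.0598i)·(-0.1006+0.0445i)  (-0.4866+0.0175i)·(-0.0775-0.3666i)  (-0.2160+0.0460i)·(+0.5015+0.0000i)  (+0.2117-0.0856i)·(+0.0775-0.3666i)  (+0.4331-0.2703i)·(-0.1006-0.0445i)  (+0.3053-0.2743i)·(-0.0094+0.0131i)
Y_3^2(R⁻¹ n̂) = -0.089128+0.114000i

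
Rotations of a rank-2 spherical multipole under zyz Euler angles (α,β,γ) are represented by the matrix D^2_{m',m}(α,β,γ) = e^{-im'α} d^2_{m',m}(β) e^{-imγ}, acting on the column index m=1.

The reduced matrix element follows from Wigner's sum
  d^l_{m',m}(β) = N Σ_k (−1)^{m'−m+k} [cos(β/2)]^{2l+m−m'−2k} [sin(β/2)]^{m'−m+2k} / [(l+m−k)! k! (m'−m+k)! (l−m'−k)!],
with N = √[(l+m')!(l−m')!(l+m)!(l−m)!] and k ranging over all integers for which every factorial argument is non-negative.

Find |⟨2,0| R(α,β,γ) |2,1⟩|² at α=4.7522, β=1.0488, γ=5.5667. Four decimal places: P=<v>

D^2_{0,1}(4.7522,1.0488,5.5667) = e^{-i·0·4.7522}·d^2_{0,1}(1.0488)·e^{-i·1·5.5667}. Compute d first:
c=cos(1.0488/2)=0.865625, s=sin(1.0488/2)=0.500694; N=√[2·2·6·1]=4.898979
k: max(0,(1)−(0))=1 … min(2+(1),2−(0))=2
  k=1: (−1)^0·4.8990/(2)·0.8656^3·0.5007^1 = +0.795493
  k=2: (−1)^1·4.8990/(2)·0.8656^1·0.5007^3 = -0.266147
d^2_{0,1}(1.0488) = +0.795493 -0.266147 = +0.529346
|D^2_{0,1}|² = |d^2_{0,1}(β)|² = (+0.529346)² = 0.280207 (the z-rotation phases have unit modulus)

P=0.2802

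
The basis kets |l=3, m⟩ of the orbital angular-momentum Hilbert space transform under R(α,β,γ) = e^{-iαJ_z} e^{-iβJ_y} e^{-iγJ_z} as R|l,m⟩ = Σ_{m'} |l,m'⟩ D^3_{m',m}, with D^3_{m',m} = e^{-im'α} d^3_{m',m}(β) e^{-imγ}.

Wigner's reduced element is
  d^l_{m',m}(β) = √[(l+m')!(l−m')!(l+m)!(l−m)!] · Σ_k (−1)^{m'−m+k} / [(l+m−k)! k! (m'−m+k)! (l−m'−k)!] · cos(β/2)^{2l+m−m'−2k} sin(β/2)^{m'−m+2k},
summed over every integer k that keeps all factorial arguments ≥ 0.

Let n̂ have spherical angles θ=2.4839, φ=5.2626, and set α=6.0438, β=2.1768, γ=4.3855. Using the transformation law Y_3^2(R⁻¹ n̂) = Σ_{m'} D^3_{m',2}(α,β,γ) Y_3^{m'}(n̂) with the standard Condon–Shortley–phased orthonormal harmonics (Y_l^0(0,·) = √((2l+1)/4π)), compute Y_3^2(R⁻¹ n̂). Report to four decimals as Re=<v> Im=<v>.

Re=-0.1594 Im=0.2388

Need the full column D^3_{m',2} for m'=−3..3 at α=6.0438, β=2.1768, γ=4.3855.
cos(β/2)=0.463903, sin(β/2)=0.885886
d^3_{-3,2}: single k=5 term ⇒ +0.620000;  D = -0.618716+0.039887i
d^3_{-2,2}: k∈[4..5] ⇒ +0.662729 -0.483355 = +0.179374;  D = -0.176634-0.031232i
d^3_{-1,2}: k∈[3..4] ⇒ +0.438981 -0.800417 = -0.361436;  D = +0.330844+0.145526i
d^3_{0,2}: k∈[2..3] ⇒ +0.199079 -0.725983 = -0.526904;  D = +0.418252+0.320458i
d^3_{1,2}: k∈[1..2] ⇒ +0.060189 -0.438981 = -0.378792;  D = +0.237484+0.295102i
d^3_{2,2}: k∈[0..1] ⇒ +0.009967 -0.181734 = -0.171767;  D = +0.072890+0.155534i
d^3_{3,2}: single k=0 term ⇒ -0.046622;  D = +0.009210+0.045703i
Y_3^{m'}(θ=2.4839,φ=5.2626) and Σ D·Y over m':
  (-0.6187+0.0399i)·(-0.0950+0.0076i)  (-0.1766-0.0312i)·(+0.1370-0.2694i)  (+0.3308+0.1455i)·(+0.2202+0.3590i)  (+0.4183+0.3205i)·(-0.0389+0.0000i)  (+0.2375+0.2951i)·(-0.2202+0.3590i)  (+0.0729+0.1555i)·(+0.1370+0.2694i)  (+0.0092+0.0457i)·(+0.0950+0.0076i)
Y_3^2(R⁻¹ n̂) = -0.159394+0.238790i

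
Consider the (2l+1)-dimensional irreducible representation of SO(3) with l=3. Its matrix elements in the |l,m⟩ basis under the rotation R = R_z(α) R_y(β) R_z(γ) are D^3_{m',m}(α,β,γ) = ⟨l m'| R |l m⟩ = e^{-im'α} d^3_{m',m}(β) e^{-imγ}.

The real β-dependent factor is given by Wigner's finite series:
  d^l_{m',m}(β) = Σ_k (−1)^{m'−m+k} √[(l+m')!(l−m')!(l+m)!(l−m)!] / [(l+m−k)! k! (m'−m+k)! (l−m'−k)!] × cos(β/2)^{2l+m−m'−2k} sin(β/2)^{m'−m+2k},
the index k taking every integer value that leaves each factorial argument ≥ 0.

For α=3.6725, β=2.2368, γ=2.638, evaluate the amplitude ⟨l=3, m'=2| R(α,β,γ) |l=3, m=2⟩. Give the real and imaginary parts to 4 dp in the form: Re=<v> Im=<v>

Re=-0.1405 Im=0.0077

Split into d^3_{2,2}(β=2.2368) × two z-phases.
Half-angle: c=0.437122, s=0.899402. N=√(120·1·120·1)=120.000000
Admissible k: 0..1 (factorial args all ≥0)
  k=0: (−1)^0·120.0000/(120)·0.4371^6·0.8994^0 = +0.006976
  k=1: (−1)^1·120.0000/(24)·0.4371^4·0.8994^2 = -0.147669
d^3_{2,2}(2.2368) = +0.006976 -0.147669 = -0.140693
Attach z-rotation phases: D = e^{-i(2)(3.6725)}·(-0.140693)·e^{-i(2)(2.638)} = -0.140483+0.007682i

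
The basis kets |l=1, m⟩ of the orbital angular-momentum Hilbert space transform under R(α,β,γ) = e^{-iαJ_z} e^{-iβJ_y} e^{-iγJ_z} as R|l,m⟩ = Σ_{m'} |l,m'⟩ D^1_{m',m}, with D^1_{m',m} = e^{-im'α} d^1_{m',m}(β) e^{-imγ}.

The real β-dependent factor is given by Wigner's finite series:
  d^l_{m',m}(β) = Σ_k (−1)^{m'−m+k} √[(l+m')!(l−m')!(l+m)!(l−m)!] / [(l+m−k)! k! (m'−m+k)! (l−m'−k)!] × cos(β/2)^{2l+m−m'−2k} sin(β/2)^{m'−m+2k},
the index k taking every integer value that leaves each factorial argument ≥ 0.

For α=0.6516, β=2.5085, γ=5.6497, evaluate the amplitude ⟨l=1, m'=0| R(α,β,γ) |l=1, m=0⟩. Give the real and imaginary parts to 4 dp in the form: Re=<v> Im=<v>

Re=-0.8062 Im=0.0000

D^1_{0,0}(0.6516,2.5085,5.6497) = e^{-i·0·0.6516}·d^1_{0,0}(2.5085)·e^{-i·0·5.6497}. Compute d first:
Half-angle: c=0.311286, s=0.950316. N=√(1·1·1·1)=1.000000
Admissible k: 0..1 (factorial args all ≥0)
  k=0: (−1)^0·1.0000/(1)·0.3113^2·0.9503^0 = +0.096899
  k=1: (−1)^1·1.0000/(1)·0.3113^0·0.9503^2 = -0.903101
d^1_{0,0}(2.5085) = +0.096899 -0.903101 = -0.806202
Attach z-rotation phases: D = e^{-i(0)(0.6516)}·(-0.806202)·e^{-i(0)(5.6497)} = -0.806202+0.000000i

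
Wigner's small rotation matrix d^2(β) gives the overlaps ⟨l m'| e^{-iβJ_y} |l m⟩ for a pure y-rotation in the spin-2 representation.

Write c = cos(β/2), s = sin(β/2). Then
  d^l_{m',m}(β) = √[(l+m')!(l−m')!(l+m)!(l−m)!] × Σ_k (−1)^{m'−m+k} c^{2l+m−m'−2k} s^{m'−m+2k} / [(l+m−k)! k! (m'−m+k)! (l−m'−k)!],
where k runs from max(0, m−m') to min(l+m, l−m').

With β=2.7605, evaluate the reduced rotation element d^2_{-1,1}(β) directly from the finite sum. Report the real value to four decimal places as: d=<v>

d=-0.8258

d^2_{-1,1}(β=2.7605) via Wigner's sum:
Half-angle: c=0.189395, s=0.981901. N=√(1·6·6·1)=6.000000
k∈{2,3} keeps every argument non-negative
  k=2: (−1)^0·6.0000/(2)·0.1894^2·0.9819^2 = +0.103752
  k=3: (−1)^1·6.0000/(6)·0.1894^0·0.9819^4 = -0.929545
d^2_{-1,1}(2.7605) = +0.103752 -0.929545 = -0.825794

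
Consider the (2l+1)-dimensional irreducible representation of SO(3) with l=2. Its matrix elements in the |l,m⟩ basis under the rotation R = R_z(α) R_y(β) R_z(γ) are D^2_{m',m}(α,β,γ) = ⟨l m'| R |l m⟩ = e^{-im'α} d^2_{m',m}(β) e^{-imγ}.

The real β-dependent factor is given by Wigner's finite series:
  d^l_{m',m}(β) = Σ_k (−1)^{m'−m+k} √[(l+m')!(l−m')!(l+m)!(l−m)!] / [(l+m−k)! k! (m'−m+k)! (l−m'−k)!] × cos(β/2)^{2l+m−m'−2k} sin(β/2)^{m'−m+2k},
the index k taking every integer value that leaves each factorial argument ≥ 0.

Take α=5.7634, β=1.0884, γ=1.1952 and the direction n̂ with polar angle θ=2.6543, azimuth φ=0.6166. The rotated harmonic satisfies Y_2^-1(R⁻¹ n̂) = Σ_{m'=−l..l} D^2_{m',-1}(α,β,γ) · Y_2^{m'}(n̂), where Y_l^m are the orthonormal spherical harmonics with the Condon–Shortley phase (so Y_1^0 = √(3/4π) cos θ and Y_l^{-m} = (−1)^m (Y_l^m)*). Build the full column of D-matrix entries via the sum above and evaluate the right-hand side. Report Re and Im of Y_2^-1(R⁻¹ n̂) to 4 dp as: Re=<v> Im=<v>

Need the full column D^2_{m',-1} for m'=−2..2 at α=5.7634, β=1.0884, γ=1.1952.
cos(β/2)=0.855542, sin(β/2)=0.517734
d^2_{-2,-1}: single k=1 term ⇒ +0.648426;  D = +0.640589+0.100507i
d^2_{-1,-1}: k∈[0..1] ⇒ +0.535753 -0.588595 = -0.052842;  D = -0.041240-0.033038i
d^2_{0,-1}: k∈[0..1] ⇒ -0.794156 +0.290828 = -0.503328;  D = -0.184634-0.468240i
d^2_{1,-1}: k∈[0..1] ⇒ +0.588595 -0.071850 = +0.516745;  D = -0.074251+0.511383i
d^2_{2,-1}: single k=0 term ⇒ -0.237460;  D = +0.146335-0.187012i
Y_2^{m'}(θ=2.6543,φ=0.6166) and Σ D·Y over m':
  (+0.6406+0.1005i)·(+0.0281-0.0799i)  (-0.0412-0.0330i)·(-0.2608+0.1848i)  (-0.1846-0.4682i)·(+0.4233+0.0000i)  (-0.0743+0.5114i)·(+0.2608+0.1848i)  (+0.1463-0.1870i)·(+0.0281+0.0799i)
Y_2^-1(R⁻¹ n̂) = -0.130135-0.119524i

Re=-0.1301 Im=-0.1195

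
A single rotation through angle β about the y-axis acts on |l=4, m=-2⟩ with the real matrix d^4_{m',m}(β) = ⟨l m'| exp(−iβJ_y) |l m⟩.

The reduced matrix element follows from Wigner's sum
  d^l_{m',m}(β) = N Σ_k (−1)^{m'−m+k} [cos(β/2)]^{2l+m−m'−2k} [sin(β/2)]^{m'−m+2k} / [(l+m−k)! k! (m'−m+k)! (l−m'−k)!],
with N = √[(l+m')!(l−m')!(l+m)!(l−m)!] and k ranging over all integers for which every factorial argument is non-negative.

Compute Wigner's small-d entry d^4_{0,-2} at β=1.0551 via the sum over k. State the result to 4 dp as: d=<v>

d=0.2101

d^4_{0,-2}(β=1.0551) via Wigner's sum:
With c≡cos(β/2)=0.864043 and s≡sin(β/2)=0.503418, N=[24·24·2·720]^{1/2}=910.735966
k: max(0,(-2)−(0))=0 … min(4+(-2),4−(0))=2
  k=0: (−1)^2·910.7360/(96)·0.8640^6·0.5034^2 = +1.000440
  k=1: (−1)^3·910.7360/(36)·0.8640^4·0.5034^4 = -0.905621
  k=2: (−1)^4·910.7360/(96)·0.8640^2·0.5034^6 = +0.115283
d^4_{0,-2}(1.0551) = +1.000440 -0.905621 +0.115283 = +0.210102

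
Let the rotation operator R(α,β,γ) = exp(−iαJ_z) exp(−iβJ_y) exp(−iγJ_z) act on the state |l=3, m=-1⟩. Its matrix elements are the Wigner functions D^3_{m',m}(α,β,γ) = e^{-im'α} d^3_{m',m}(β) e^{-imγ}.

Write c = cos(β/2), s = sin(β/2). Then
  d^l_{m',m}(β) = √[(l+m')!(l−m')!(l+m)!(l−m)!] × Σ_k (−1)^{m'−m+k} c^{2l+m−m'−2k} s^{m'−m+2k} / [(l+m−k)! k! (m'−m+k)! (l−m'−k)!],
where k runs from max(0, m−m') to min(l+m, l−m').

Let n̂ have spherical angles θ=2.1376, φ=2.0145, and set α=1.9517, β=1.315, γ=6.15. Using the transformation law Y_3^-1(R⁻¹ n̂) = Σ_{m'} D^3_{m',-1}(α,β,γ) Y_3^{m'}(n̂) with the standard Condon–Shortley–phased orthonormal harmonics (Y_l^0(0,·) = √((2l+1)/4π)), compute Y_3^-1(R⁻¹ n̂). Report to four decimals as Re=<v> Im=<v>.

Need the full column D^3_{m',-1} for m'=−3..3 at α=1.9517, β=1.315, γ=6.15.
cos(β/2)=0.791523, sin(β/2)=0.611140
d^3_{-3,-1}: single k=2 term ⇒ +0.567780;  D = +0.480671-0.302208i
d^3_{-2,-1}: k∈[1..2] ⇒ +0.600423 -0.715883 = -0.115460;  D = +0.093389+0.067894i
d^3_{-1,-1}: k∈[0..2] ⇒ +0.245912 -1.172802 +0.524373 = -0.402516;  D = +0.098694-0.390229i
d^3_{0,-1}: k∈[0..2] ⇒ -0.657730 +1.176315 -0.233753 = +0.284832;  D = +0.282310-0.037823i
d^3_{1,-1}: k∈[0..2] ⇒ +0.879601 -0.699164 +0.052101 = +0.232538;  D = -0.114348-0.202480i
d^3_{2,-1}: k∈[0..1] ⇒ -0.715883 +0.213386 = -0.502496;  D = +0.314324-0.392050i
d^3_{3,-1}: single k=0 term ⇒ +0.338481;  D = +0.323870+0.098378i
Y_3^{m'}(θ=2.1376,φ=2.0145) and Σ D·Y over m':
  (+0.4807-0.3022i)·(+0.2433+0.0595i)  (+0.0934+0.0679i)·(+0.2466-0.3028i)  (+0.0987-0.3902i)·(-0.0517-0.1087i)  (+0.2823-0.0378i)·(+0.3123+0.0000i)  (-0.1143-0.2025i)·(+0.0517-0.1087i)  (+0.3143-0.3920i)·(+0.2466+0.3028i)  (+0.3239+0.0984i)·(-0.2433+0.0595i)
Y_3^-1(R⁻¹ n̂) = +0.302818-0.063069i

Re=0.3028 Im=-0.0631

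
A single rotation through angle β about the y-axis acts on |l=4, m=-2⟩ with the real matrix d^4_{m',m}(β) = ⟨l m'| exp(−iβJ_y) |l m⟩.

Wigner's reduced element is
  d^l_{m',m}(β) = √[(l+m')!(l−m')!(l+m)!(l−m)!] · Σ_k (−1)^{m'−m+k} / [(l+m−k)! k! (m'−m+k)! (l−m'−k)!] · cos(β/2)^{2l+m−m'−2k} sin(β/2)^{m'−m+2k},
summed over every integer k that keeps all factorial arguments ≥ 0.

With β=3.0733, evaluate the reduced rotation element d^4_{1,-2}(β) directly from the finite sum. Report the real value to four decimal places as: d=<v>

d^4_{1,-2}(β=3.0733) via Wigner's sum:
With c≡cos(β/2)=0.034140 and s≡sin(β/2)=0.999417, N=[120·6·2·720]^{1/2}=1018.233765
k: max(0,(-2)−(1))=0 … min(4+(-2),4−(1))=2
  k=0: (−1)^3·1018.2338/(72)·0.0341^5·0.9994^3 = -0.000001
  k=1: (−1)^4·1018.2338/(48)·0.0341^3·0.9994^5 = +0.000842
  k=2: (−1)^5·1018.2338/(240)·0.0341^1·0.9994^7 = -0.144252
d^4_{1,-2}(3.0733) = -0.000001 +0.000842 -0.144252 = -0.143411

d=-0.1434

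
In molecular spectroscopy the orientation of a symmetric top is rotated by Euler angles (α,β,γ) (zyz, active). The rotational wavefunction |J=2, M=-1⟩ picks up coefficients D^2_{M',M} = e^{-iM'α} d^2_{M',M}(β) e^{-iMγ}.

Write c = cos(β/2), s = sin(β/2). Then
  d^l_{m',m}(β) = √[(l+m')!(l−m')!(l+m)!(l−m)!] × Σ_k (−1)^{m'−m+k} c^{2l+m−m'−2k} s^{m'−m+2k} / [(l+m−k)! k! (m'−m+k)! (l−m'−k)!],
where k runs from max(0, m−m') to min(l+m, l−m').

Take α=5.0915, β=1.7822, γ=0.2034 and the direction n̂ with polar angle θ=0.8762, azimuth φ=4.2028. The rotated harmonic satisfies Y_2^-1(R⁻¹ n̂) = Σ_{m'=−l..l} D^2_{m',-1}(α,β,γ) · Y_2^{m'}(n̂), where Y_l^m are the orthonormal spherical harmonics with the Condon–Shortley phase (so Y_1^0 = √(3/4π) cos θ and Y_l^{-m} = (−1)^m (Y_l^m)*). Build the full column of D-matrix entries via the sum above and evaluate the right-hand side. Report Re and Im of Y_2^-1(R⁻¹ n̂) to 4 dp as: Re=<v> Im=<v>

Need the full column D^2_{m',-1} for m'=−2..2 at α=5.0915, β=1.7822, γ=0.2034.
cos(β/2)=0.628557, sin(β/2)=0.777764
d^2_{-2,-1}: single k=1 term ⇒ +0.386288;  D = -0.221030-0.316803i
d^2_{-1,-1}: k∈[0..1] ⇒ +0.156091 -0.716978 = -0.560887;  D = -0.308556+0.468387i
d^2_{0,-1}: k∈[0..1] ⇒ -0.473104 +0.724374 = +0.251270;  D = +0.246090+0.050757i
d^2_{1,-1}: k∈[0..1] ⇒ +0.716978 -0.365924 = +0.351054;  D = +0.061367+0.345649i
d^2_{2,-1}: single k=0 term ⇒ -0.591449;  D = +0.502728-0.311571i
Y_2^{m'}(θ=0.8762,φ=4.2028) and Σ D·Y over m':
  (-0.2210-0.3168i)·(-0.1195-0.1942i)  (-0.3086+0.4684i)·(-0.1853+0.3317i)  (+0.2461+0.0508i)·(+0.0723+0.0000i)  (+0.0614+0.3456i)·(+0.1853+0.3317i)  (+0.5027-0.3116i)·(-0.1195+0.1942i)
Y_2^-1(R⁻¹ n̂) = -0.218314+0.114581i

Re=-0.2183 Im=0.1146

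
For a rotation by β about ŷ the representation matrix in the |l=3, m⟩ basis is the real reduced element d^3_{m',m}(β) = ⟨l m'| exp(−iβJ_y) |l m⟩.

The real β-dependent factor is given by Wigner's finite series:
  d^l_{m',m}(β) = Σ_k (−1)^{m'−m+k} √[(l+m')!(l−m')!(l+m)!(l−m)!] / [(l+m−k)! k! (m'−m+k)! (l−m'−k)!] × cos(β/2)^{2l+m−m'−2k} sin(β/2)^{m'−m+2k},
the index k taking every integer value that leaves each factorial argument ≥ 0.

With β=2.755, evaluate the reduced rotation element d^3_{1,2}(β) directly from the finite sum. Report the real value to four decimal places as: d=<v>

d=-0.0416

d^3_{1,2}(β=2.755) via Wigner's sum:
c=cos(2.755/2)=0.192095, s=sin(2.755/2)=0.981376; N=√[24·2·120·1]=75.894664
k∈{1,2} keeps every argument non-negative
  k=1: (−1)^0·75.8947/(24)·0.1921^5·0.9814^1 = +0.000812
  k=2: (−1)^1·75.8947/(12)·0.1921^3·0.9814^3 = -0.042372
d^3_{1,2}(2.755) = +0.000812 -0.042372 = -0.041561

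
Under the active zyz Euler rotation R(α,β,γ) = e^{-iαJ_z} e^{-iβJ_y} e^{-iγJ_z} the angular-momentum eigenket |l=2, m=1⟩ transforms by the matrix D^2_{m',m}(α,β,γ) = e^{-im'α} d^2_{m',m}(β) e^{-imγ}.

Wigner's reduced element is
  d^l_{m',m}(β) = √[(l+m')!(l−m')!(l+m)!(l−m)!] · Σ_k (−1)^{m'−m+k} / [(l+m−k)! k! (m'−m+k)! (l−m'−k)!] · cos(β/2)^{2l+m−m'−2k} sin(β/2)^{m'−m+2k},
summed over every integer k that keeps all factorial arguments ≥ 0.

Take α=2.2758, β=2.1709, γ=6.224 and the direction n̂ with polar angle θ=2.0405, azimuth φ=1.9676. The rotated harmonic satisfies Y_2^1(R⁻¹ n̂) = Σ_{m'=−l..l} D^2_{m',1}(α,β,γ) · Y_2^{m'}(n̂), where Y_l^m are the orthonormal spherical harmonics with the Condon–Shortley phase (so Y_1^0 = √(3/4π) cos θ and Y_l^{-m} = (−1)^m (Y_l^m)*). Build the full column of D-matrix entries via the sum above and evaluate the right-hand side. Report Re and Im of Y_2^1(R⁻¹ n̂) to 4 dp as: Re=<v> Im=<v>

Need the full column D^2_{m',1} for m'=−2..2 at α=2.2758, β=2.1709, γ=6.224.
cos(β/2)=0.466515, sin(β/2)=0.884513
d^2_{-2,1}: single k=3 term ⇒ +0.645667;  D = -0.065489-0.642337i
d^2_{-1,1}: k∈[2..3] ⇒ +0.510812 -0.612093 = -0.101282;  D = +0.070082-0.073120i
d^2_{0,1}: k∈[1..2] ⇒ +0.219976 -0.790777 = -0.570801;  D = -0.569802-0.033763i
d^2_{1,1}: k∈[0..1] ⇒ +0.047365 -0.510812 = -0.463446;  D = +0.278926+0.370112i
d^2_{2,1}: single k=0 term ⇒ -0.179610;  D = +0.039192-0.175282i
Y_2^{m'}(θ=2.0405,φ=1.9676) and Σ D·Y over m':
  (-0.0655-0.6423i)·(-0.2154+0.2190i)  (+0.0701-0.0731i)·(+0.1205+0.2876i)  (-0.5698-0.0338i)·(-0.1216+0.0000i)  (+0.2789+0.3701i)·(-0.1205+0.2876i)  (+0.0392-0.1753i)·(-0.2154-0.2190i)
Y_2^1(R⁻¹ n̂) = +0.066615+0.204246i

Re=0.0666 Im=0.2042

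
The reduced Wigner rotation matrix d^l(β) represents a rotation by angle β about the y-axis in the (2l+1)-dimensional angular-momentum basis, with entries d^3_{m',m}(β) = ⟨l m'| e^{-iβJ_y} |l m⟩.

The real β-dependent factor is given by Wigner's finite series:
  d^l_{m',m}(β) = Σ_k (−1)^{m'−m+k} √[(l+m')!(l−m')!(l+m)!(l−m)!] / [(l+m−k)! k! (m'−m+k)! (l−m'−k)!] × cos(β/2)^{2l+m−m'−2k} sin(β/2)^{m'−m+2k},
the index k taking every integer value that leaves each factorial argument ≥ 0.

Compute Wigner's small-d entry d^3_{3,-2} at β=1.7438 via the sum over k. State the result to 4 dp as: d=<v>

d^3_{3,-2}(β=1.7438) via Wigner's sum:
With c≡cos(β/2)=0.643373 and s≡sin(β/2)=0.765553, N=[720·1·1·120]^{1/2}=293.938769
The bounds max(0,m−m')=0 and min(l+m,l−m')=0 give 1 term
  k=0: (−1)^5·293.9388/(120)·0.6434^1·0.7656^5 = -0.414395
d^3_{3,-2}(1.7438) = -0.414395

d=-0.4144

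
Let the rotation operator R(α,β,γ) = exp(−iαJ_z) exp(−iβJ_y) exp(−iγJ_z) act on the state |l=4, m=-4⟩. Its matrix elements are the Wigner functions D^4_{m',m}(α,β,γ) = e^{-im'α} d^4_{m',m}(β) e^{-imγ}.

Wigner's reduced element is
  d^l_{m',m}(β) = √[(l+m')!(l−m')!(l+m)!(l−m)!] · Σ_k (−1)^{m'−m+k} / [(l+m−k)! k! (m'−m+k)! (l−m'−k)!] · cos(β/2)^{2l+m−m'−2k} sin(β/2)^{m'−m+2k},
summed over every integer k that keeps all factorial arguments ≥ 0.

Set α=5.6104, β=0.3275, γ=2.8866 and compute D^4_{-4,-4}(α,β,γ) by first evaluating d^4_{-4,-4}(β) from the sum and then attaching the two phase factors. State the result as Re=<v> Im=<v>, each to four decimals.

Re=-0.7561 Im=0.4842

D^4_{-4,-4}(5.6104,0.3275,2.8866) = e^{-i·-4·5.6104}·d^4_{-4,-4}(0.3275)·e^{-i·-4·2.8866}. Compute d first:
Half-angle: c=0.986623, s=0.163019. N=√(1·40320·1·40320)=40320.000000
The bounds max(0,m−m')=0 and min(l+m,l−m')=0 give 1 term
  k=0: (−1)^0·40320.0000/(40320)·0.9866^8·0.1630^0 = +0.897862
d^4_{-4,-4}(0.3275) = +0.897862
Phases: e^{-i·(-4)·5.6104}=-0.900251-0.435372i, e^{-i·(-4)·2.8866}=+0.523391-0.852093i ⇒ D=-0.756144+0.484152i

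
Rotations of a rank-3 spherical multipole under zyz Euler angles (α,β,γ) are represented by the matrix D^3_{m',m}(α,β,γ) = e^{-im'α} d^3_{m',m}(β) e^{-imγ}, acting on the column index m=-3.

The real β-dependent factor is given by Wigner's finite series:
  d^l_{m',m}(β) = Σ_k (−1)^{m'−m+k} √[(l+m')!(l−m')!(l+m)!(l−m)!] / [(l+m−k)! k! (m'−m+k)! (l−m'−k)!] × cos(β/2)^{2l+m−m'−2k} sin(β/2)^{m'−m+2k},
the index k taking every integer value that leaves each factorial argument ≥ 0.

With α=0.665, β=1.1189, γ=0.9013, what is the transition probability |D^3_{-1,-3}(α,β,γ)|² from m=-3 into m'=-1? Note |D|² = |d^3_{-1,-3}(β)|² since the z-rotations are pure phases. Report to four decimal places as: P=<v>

D^3_{-1,-3}(0.665,1.1189,0.9013) = e^{-i·-1·0.665}·d^3_{-1,-3}(1.1189)·e^{-i·-3·0.9013}. Compute d first:
c=cos(1.1189/2)=0.847547, s=sin(1.1189/2)=0.530720; N=√[2·24·1·720]=185.903201
k: max(0,(-3)−(-1))=0 … min(3+(-3),3−(-1))=0
  k=0: (−1)^2·185.9032/(48)·0.8475^4·0.5307^2 = +0.562901
d^3_{-1,-3}(1.1189) = +0.562901
|D^3_{-1,-3}|² = |d^3_{-1,-3}(β)|² = (+0.562901)² = 0.316858 (the z-rotation phases have unit modulus)

P=0.3169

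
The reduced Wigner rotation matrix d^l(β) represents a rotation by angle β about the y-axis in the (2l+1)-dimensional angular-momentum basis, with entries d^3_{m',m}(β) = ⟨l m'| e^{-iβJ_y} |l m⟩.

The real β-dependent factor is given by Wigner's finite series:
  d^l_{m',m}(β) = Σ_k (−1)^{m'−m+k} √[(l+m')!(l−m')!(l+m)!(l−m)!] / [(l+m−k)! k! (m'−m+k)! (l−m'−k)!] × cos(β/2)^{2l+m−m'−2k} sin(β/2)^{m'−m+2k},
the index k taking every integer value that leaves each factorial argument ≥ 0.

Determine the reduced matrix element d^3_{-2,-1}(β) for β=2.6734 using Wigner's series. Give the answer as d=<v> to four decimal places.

d=-0.0706

d^3_{-2,-1}(β=2.6734) via Wigner's sum:
With c≡cos(β/2)=0.231964 and s≡sin(β/2)=0.972724, N=[1·120·2·24]^{1/2}=75.894664
k: max(0,(-1)−(-2))=1 … min(3+(-1),3−(-2))=2
  k=1: (−1)^0·75.8947/(24)·0.2320^5·0.9727^1 = +0.002066
  k=2: (−1)^1·75.8947/(12)·0.2320^3·0.9727^3 = -0.072654
d^3_{-2,-1}(2.6734) = +0.002066 -0.072654 = -0.070588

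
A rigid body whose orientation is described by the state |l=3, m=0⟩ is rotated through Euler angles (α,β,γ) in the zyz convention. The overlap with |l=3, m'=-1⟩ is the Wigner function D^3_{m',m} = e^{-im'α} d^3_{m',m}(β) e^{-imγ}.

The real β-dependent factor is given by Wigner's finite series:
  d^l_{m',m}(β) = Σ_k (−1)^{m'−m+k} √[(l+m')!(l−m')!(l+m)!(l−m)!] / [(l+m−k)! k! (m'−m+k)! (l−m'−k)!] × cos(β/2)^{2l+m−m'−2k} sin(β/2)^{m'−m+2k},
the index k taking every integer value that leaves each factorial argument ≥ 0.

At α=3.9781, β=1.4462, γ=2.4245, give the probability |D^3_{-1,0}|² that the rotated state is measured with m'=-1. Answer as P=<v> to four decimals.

First d^3_{-1,0}(β=1.4462), then the phase factors e^{-i(-1)α} and e^{-i(0)γ}:
With c≡cos(β/2)=0.749758 and s≡sin(β/2)=0.661712, N=[2·24·6·6]^{1/2}=41.569219
The bounds max(0,m−m')=1 and min(l+m,l−m')=3 give 3 terms
  k=1: (−1)^0·41.5692/(12)·0.7498^5·0.6617^1 = +0.543082
  k=2: (−1)^1·41.5692/(4)·0.7498^3·0.6617^3 = -1.269061
  k=3: (−1)^2·41.5692/(12)·0.7498^1·0.6617^5 = +0.329501
d^3_{-1,0}(1.4462) = +0.543082 -1.269061 +0.329501 = -0.396478
|D^3_{-1,0}|² = |d^3_{-1,0}(β)|² = (-0.396478)² = 0.157195 (the z-rotation phases have unit modulus)

P=0.1572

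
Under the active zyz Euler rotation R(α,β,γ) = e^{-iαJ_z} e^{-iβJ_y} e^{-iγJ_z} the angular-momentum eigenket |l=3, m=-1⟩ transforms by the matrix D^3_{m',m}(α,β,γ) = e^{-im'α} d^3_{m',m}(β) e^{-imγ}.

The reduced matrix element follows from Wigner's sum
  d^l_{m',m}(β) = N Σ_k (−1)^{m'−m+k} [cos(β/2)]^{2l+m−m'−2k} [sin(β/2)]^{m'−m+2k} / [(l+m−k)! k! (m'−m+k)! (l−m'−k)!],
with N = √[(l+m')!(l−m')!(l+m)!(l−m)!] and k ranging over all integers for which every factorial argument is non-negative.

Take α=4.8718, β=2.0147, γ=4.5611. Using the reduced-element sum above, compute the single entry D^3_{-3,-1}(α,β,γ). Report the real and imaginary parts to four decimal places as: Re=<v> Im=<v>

Split into d^3_{-3,-1}(β=2.0147) × two z-phases.
c=cos(2.0147/2)=0.534103, s=sin(2.0147/2)=0.845419; N=√[1·720·2·24]=185.903201
The bounds max(0,m−m')=2 and min(l+m,l−m')=2 give 1 term
  k=2: (−1)^0·185.9032/(48)·0.5341^4·0.8454^2 = +0.225263
d^3_{-3,-1}(2.0147) = +0.225263
Phases: e^{-i·(-3)·4.8718}=-0.460211+0.887809i, e^{-i·(-1)·4.5611}=-0.150713-0.988578i ⇒ D=+0.213330+0.072343i

Re=0.2133 Im=0.0723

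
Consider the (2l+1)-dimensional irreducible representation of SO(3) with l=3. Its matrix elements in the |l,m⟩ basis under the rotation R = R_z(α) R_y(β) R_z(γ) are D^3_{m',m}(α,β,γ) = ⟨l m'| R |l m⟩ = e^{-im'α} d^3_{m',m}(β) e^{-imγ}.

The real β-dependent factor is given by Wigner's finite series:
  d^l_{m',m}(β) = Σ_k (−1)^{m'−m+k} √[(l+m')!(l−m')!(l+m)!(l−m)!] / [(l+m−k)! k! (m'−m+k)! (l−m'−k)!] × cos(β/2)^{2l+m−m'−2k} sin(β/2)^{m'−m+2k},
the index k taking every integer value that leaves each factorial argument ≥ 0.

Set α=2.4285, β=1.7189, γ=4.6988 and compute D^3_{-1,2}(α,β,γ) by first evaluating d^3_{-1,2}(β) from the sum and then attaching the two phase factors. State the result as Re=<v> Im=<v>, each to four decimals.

Re=0.1935 Im=-0.1584

Split into d^3_{-1,2}(β=1.7189) × two z-phases.
Half-angle: c=0.652854, s=0.757484. N=√(2·24·120·1)=75.894664
k∈{3,4} keeps every argument non-negative
  k=3: (−1)^0·75.8947/(12)·0.6529^3·0.7575^3 = +0.764889
  k=4: (−1)^1·75.8947/(24)·0.6529^1·0.7575^5 = -0.514852
d^3_{-1,2}(1.7189) = +0.764889 -0.514852 = +0.250037
Attach z-rotation phases: D = e^{-i(-1)(2.4285)}·(+0.250037)·e^{-i(2)(4.6988)} = +0.193488-0.158369i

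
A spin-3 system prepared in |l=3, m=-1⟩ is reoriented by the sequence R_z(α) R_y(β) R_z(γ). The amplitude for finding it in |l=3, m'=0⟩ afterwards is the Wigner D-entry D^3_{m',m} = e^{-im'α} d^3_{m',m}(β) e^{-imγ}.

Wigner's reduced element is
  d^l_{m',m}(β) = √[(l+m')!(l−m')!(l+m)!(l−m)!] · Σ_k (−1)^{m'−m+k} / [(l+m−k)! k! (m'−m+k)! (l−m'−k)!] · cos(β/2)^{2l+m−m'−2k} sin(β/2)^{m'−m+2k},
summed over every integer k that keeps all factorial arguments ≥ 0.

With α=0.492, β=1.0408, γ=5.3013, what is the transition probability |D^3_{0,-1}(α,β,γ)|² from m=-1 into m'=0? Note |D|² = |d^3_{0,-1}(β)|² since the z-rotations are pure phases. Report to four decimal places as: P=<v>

P=0.0108

Split into d^3_{0,-1}(β=1.0408) × two z-phases.
c=cos(1.0408/2)=0.867620, s=sin(1.0408/2)=0.497227; N=√[6·6·2·24]=41.569219
Admissible k: 0..2 (factorial args all ≥0)
  k=0: (−1)^1·41.5692/(12)·0.8676^5·0.4972^1 = -0.846826
  k=1: (−1)^2·41.5692/(4)·0.8676^3·0.4972^3 = +0.834384
  k=2: (−1)^3·41.5692/(12)·0.8676^1·0.4972^5 = -0.091347
d^3_{0,-1}(1.0408) = -0.846826 +0.834384 -0.091347 = -0.103789
|D^3_{0,-1}|² = |d^3_{0,-1}(β)|² = (-0.103789)² = 0.010772 (the z-rotation phases have unit modulus)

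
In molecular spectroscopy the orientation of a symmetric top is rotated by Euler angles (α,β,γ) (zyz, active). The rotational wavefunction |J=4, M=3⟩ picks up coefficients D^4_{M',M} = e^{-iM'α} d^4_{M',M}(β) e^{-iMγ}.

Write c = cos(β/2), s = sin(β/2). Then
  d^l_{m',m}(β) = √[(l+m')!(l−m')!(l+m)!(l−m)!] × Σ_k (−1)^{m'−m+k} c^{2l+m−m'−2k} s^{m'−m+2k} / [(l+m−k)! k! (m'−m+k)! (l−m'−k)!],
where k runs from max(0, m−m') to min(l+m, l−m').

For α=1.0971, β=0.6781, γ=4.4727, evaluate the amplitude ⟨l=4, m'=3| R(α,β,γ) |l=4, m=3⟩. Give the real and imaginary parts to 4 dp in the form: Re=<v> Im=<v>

Re=-0.0436 Im=0.0682

First d^4_{3,3}(β=0.6781), then the phase factors e^{-i(3)α} and e^{-i(3)γ}:
With c≡cos(β/2)=0.943071 and s≡sin(β/2)=0.332591, N=[5040·1·5040·1]^{1/2}=5040.000000
k∈{0,1} keeps every argument non-negative
  k=0: (−1)^0·5040.0000/(5040)·0.9431^8·0.3326^0 = +0.625684
  k=1: (−1)^1·5040.0000/(720)·0.9431^6·0.3326^2 = -0.544736
d^4_{3,3}(0.6781) = +0.625684 -0.544736 = +0.080948
Phases: e^{-i·(3)·1.0971}=-0.988815+0.149149i, e^{-i·(3)·4.4727}=+0.658683-0.752421i ⇒ D=-0.043638+0.068178i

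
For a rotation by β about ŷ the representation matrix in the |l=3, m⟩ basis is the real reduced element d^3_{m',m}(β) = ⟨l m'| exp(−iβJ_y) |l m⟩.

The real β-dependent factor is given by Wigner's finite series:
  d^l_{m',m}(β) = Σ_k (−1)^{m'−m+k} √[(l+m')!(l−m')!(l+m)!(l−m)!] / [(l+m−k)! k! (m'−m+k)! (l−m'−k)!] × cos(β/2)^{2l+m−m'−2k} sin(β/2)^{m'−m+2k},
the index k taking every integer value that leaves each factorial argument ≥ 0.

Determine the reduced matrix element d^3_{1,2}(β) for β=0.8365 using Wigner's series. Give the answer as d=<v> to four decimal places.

d^3_{1,2}(β=0.8365) via Wigner's sum:
With c≡cos(β/2)=0.913801 and s≡sin(β/2)=0.406162, N=[24·2·120·1]^{1/2}=75.894664
Admissible k: 1..2 (factorial args all ≥0)
  k=1: (−1)^0·75.8947/(24)·0.9138^5·0.4062^1 = +0.818385
  k=2: (−1)^1·75.8947/(12)·0.9138^3·0.4062^3 = -0.323357
d^3_{1,2}(0.8365) = +0.818385 -0.323357 = +0.495028

d=0.4950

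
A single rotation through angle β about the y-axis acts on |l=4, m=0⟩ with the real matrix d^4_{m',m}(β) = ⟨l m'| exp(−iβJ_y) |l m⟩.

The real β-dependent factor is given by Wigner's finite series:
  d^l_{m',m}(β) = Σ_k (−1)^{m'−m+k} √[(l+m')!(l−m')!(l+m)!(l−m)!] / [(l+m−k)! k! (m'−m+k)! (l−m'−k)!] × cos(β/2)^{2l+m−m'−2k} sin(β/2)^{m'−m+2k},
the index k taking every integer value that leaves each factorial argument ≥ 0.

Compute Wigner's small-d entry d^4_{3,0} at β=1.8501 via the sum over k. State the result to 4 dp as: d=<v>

d^4_{3,0}(β=1.8501) via Wigner's sum:
c=cos(1.8501/2)=0.601795, s=sin(1.8501/2)=0.798651; N=√[5040·1·24·24]=1703.830978
The bounds max(0,m−m')=0 and min(l+m,l−m')=1 give 2 terms
  k=0: (−1)^3·1703.8310/(144)·0.6018^5·0.7987^3 = -0.475748
  k=1: (−1)^4·1703.8310/(144)·0.6018^3·0.7987^5 = +0.837903
d^4_{3,0}(1.8501) = -0.475748 +0.837903 = +0.362156

d=0.3622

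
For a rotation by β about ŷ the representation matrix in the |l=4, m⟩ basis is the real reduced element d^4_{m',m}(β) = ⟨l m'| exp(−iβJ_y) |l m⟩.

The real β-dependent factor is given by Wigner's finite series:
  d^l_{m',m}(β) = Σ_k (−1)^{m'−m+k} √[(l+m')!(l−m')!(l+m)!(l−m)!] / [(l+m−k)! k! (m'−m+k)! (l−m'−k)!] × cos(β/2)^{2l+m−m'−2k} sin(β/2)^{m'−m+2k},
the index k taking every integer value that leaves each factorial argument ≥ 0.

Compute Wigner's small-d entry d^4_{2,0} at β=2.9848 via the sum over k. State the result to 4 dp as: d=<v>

d^4_{2,0}(β=2.9848) via Wigner's sum:
With c≡cos(β/2)=0.078316 and s≡sin(β/2)=0.996929, N=[720·2·24·24]^{1/2}=910.735966
k: max(0,(0)−(2))=0 … min(4+(0),4−(2))=2
  k=0: (−1)^2·910.7360/(96)·0.0783^6·0.9969^2 = +0.000002
  k=1: (−1)^3·910.7360/(36)·0.0783^4·0.9969^4 = -0.000940
  k=2: (−1)^4·910.7360/(96)·0.0783^2·0.9969^6 = +0.057122
d^4_{2,0}(2.9848) = +0.000002 -0.000940 +0.057122 = +0.056185

d=0.0562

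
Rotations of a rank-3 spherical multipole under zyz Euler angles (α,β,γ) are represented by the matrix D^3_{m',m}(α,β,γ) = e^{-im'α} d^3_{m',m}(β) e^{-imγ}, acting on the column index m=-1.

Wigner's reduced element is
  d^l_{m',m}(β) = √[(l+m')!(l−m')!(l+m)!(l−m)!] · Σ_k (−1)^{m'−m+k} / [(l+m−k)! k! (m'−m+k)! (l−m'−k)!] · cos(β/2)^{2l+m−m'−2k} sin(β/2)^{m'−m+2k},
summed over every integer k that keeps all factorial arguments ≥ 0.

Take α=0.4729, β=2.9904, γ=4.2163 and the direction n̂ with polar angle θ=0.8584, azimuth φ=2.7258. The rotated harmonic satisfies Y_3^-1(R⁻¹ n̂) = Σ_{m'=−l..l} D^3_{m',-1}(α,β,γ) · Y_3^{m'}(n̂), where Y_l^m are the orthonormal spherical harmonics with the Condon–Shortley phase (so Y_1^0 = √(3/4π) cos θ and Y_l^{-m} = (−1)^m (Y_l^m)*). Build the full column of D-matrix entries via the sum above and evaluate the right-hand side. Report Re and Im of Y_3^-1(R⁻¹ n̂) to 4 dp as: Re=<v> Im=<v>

Need the full column D^3_{m',-1} for m'=−3..3 at α=0.4729, β=2.9904, γ=4.2163.
cos(β/2)=0.075524, sin(β/2)=0.997144
d^3_{-3,-1}: single k=2 term ⇒ +0.000125;  D = +0.000100-0.000076i
d^3_{-2,-1}: k∈[1..2] ⇒ +0.000008 -0.002701 = -0.002694;  D = -0.001171+0.002426i
d^3_{-1,-1}: k∈[0..2] ⇒ +0.000000 -0.000259 +0.033834 = +0.033576;  D = -0.000779-0.033567i
d^3_{0,-1}: k∈[0..2] ⇒ -0.000008 +0.004439 -0.257909 = -0.253479;  D = +0.120653+0.222922i
d^3_{1,-1}: k∈[0..2] ⇒ +0.000194 -0.045112 +0.982986 = +0.938067;  D = -0.773262-0.531071i
d^3_{2,-1}: k∈[0..1] ⇒ -0.002701 +0.235438 = +0.232737;  D = -0.230806-0.029918i
d^3_{3,-1}: single k=0 term ⇒ +0.021840;  D = -0.020560+0.007365i
Y_3^{m'}(θ=0.8584,φ=2.7258) and Σ D·Y over m':
  (+0.0001-0.0001i)·(-0.0575-0.1715i)  (-0.0012+0.0024i)·(+0.2578+0.2827i)  (-0.0008-0.0336i)·(-0.2542-0.1123i)  (+0.1207+0.2229i)·(-0.2107+0.0000i)  (-0.7733-0.5311i)·(+0.2542-0.1123i)  (-0.2308-0.0299i)·(+0.2578-0.2827i)  (-0.0206+0.0074i)·(+0.0575-0.1715i)
Y_3^-1(R⁻¹ n̂) = -0.354073-0.024783i

Re=-0.3541 Im=-0.0248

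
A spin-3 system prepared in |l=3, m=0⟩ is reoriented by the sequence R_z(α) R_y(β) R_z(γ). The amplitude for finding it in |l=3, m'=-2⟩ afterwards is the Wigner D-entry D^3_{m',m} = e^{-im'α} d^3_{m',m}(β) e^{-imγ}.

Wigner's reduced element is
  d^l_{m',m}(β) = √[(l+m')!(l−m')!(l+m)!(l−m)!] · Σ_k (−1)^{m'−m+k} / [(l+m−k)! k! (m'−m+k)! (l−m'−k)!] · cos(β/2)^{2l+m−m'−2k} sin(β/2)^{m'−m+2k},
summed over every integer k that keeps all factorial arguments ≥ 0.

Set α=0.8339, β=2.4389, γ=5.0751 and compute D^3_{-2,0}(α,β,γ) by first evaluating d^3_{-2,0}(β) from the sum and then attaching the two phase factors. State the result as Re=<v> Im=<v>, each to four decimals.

First d^3_{-2,0}(β=2.4389), then the phase factors e^{-i(-2)α} and e^{-i(0)γ}:
c=cos(2.4389/2)=0.344162, s=sin(2.4389/2)=0.938910; N=√[1·120·6·6]=65.726707
k∈{2,3} keeps every argument non-negative
  k=2: (−1)^0·65.7267/(12)·0.3442^4·0.9389^2 = +0.067743
  k=3: (−1)^1·65.7267/(12)·0.3442^2·0.9389^4 = -0.504177
d^3_{-2,0}(2.4389) = +0.067743 -0.504177 = -0.436435
D = (-0.096852+0.995299i)·(-0.436435)·(+1.000000+0.000000i) = +0.042269-0.434383i

Re=0.0423 Im=-0.4344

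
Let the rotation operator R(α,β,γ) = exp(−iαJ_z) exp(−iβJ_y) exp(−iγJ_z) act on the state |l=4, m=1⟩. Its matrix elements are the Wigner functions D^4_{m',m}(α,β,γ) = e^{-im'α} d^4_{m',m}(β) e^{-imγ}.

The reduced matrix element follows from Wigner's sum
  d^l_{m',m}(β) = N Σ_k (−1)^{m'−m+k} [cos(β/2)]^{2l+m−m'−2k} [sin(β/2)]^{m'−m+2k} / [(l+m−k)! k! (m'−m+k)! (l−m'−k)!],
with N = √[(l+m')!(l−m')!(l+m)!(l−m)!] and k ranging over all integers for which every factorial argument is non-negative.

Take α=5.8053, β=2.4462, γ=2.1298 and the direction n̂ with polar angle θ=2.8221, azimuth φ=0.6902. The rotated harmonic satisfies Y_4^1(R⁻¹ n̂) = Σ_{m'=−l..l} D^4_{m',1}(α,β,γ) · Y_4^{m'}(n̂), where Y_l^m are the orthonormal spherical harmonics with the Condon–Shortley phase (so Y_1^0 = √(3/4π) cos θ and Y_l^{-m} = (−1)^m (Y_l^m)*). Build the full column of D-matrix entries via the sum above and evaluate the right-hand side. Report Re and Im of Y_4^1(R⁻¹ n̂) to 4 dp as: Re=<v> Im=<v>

Need the full column D^4_{m',1} for m'=−4..4 at α=5.8053, β=2.4462, γ=2.1298.
cos(β/2)=0.340733, sin(β/2)=0.940160
d^4_{-4,1}: single k=5 term ⇒ +0.217443;  D = -0.135208+0.170295i
d^4_{-3,1}: k∈[4..5] ⇒ +0.139310 -0.636370 = -0.497059;  D = +0.453481-0.203527i
d^4_{-2,1}: k∈[3..5] ⇒ +0.053975 -0.616393 +0.938562 = +0.376144;  D = -0.375554-0.021061i
d^4_{-1,1}: k∈[2..5] ⇒ +0.013832 -0.315926 +1.202625 -0.610400 = +0.290132;  D = -0.249753-0.147648i
d^4_{0,1}: k∈[1..4] ⇒ +0.002242 -0.102410 +0.779682 -0.989332 = -0.309818;  D = +0.164309+0.262658i
d^4_{1,1}: k∈[0..3] ⇒ +0.000182 -0.020748 +0.315926 -0.801750 = -0.506391;  D = +0.041033+0.504726i
d^4_{2,1}: k∈[0..2] ⇒ -0.002127 +0.080962 -0.410929 = -0.332093;  D = -0.128334+0.306295i
d^4_{3,1}: k∈[0..1] ⇒ +0.010979 -0.139310 = -0.128331;  D = -0.098471+0.082294i
d^4_{4,1}: single k=0 term ⇒ -0.028561;  D = -0.027883+0.006184i
Y_4^{m'}(θ=2.8221,φ=0.6902) and Σ D·Y over m':
  (-0.1352+0.1703i)·(-0.0040-0.0016i)  (+0.4535-0.2035i)·(+0.0176+0.0323i)  (-0.3756-0.0211i)·(+0.0332-0.1720i)  (-0.2498-0.1476i)·(-0.3600+0.2972i)  (+0.1643+0.2627i)·(+0.4649+0.0000i)  (+0.0410+0.5047i)·(+0.3600+0.2972i)  (-0.1283+0.3063i)·(+0.0332+0.1720i)  (-0.0985+0.0823i)·(-0.0176+0.0323i)  (-0.0279+0.0062i)·(-0.0040+0.0016i)
Y_4^1(R⁻¹ n̂) = +0.016472+0.352812i

Re=0.0165 Im=0.3528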